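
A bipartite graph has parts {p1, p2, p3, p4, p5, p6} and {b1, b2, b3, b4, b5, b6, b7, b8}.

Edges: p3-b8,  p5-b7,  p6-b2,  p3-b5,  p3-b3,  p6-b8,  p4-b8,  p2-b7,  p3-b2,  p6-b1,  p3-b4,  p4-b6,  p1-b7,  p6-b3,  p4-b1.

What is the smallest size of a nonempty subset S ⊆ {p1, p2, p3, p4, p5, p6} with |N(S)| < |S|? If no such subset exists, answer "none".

2

Take S = {p1, p2}. Its neighbourhood is {b7}, so |N(S)| = 1 < |S| = 2.
No single vertex violates Hall's condition since each has at least one neighbour, so 2 is the minimum.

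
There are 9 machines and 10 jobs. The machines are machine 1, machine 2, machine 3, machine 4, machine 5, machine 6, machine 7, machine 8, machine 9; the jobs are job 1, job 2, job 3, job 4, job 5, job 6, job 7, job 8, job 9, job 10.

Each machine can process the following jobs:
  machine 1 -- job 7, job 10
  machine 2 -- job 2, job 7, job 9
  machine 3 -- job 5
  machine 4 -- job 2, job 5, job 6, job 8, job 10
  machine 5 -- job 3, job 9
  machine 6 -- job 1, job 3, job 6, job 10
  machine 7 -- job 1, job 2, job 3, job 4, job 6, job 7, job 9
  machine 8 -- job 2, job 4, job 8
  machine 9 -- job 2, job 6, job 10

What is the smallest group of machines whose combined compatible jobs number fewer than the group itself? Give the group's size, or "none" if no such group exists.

A matching saturating every machine exists, for instance machine 1→job 10, machine 2→job 7, machine 3→job 5, machine 4→job 8, machine 5→job 3, machine 6→job 1, machine 7→job 9, machine 8→job 4, machine 9→job 2.
By Hall's marriage theorem, this means |N(S)| ≥ |S| for every subset S, so no violating subset exists.

none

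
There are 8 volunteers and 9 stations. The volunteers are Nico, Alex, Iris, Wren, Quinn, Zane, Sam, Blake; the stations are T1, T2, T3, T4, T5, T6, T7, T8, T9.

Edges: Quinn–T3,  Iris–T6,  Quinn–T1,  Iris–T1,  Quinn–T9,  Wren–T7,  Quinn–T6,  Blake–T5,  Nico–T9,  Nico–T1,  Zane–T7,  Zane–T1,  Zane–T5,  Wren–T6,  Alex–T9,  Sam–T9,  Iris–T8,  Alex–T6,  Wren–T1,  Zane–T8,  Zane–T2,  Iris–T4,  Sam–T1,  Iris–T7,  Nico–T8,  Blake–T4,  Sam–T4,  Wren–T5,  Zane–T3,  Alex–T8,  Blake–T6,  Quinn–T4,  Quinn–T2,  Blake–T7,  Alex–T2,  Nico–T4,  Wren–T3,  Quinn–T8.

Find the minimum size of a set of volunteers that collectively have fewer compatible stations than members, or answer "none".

A matching saturating every volunteer exists, for instance Nico→T1, Alex→T8, Iris→T6, Wren→T3, Quinn→T4, Zane→T5, Sam→T9, Blake→T7.
By Hall's marriage theorem, this means |N(S)| ≥ |S| for every subset S, so no violating subset exists.

none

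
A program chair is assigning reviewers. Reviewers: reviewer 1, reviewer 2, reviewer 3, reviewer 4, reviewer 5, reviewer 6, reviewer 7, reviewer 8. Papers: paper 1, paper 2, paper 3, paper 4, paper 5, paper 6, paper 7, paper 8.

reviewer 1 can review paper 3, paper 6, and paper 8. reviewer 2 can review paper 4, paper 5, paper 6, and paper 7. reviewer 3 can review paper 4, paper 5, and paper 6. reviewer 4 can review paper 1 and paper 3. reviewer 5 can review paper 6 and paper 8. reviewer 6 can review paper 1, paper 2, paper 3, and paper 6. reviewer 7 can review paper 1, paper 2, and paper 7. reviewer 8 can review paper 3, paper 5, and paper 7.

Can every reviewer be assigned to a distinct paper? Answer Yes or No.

Yes

A valid assignment of size 8: reviewer 1-paper 6, reviewer 2-paper 5, reviewer 3-paper 4, reviewer 4-paper 3, reviewer 5-paper 8, reviewer 6-paper 2, reviewer 7-paper 1, reviewer 8-paper 7.
All 8 reviewers are covered.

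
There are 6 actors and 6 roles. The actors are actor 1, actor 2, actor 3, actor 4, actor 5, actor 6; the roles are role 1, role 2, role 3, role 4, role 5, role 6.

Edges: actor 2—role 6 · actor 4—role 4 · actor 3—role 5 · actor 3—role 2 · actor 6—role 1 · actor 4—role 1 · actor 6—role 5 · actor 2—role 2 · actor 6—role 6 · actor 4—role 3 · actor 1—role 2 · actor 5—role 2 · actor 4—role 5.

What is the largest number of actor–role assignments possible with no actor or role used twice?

5

One maximum matching: actor 1-role 2, actor 2-role 6, actor 3-role 5, actor 4-role 3, actor 6-role 1.
The set {actor 1, actor 5} has only 1 neighbour ({role 2}), so by Hall's theorem at most 5 of the 6 actors can be matched.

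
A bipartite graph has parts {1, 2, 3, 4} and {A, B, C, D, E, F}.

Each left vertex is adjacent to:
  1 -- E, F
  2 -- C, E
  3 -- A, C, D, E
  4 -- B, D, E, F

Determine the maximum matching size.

For example, pair 1-F, 2-C, 3-E, 4-B.
All 4 left vertices are matched, so no larger matching exists.

4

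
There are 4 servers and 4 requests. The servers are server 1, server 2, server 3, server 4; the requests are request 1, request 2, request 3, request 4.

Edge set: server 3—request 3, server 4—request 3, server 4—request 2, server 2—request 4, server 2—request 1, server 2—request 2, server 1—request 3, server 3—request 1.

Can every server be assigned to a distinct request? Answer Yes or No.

Yes

For example, pair server 1→request 3, server 2→request 4, server 3→request 1, server 4→request 2.
All 4 servers are covered.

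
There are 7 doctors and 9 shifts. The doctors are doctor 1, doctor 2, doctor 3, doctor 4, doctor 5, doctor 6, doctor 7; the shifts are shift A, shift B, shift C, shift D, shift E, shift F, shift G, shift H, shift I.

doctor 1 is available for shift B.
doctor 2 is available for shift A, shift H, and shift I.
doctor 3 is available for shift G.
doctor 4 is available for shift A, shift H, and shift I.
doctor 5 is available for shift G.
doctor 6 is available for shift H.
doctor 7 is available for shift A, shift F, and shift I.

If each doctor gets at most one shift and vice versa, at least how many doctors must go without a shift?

For example, pair doctor 1–shift B, doctor 2–shift I, doctor 3–shift G, doctor 4–shift A, doctor 6–shift H, doctor 7–shift F.
The set {doctor 3, doctor 5} has only 1 neighbour ({shift G}), so by Hall's theorem at most 6 of the 7 doctors can be matched.
That matches 6 of the 7, leaving 1 unmatched; no matching can do better.

1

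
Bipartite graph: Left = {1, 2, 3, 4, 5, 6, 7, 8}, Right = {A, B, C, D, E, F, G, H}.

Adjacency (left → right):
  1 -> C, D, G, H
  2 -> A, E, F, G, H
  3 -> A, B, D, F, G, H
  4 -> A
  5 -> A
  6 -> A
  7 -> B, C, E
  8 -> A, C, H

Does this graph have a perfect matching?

The set {4, 5, 6} has only 1 neighbour ({A}), so by Hall's theorem at most 6 of the 8 left vertices can be matched.
Hence no matching covers every left vertex.

No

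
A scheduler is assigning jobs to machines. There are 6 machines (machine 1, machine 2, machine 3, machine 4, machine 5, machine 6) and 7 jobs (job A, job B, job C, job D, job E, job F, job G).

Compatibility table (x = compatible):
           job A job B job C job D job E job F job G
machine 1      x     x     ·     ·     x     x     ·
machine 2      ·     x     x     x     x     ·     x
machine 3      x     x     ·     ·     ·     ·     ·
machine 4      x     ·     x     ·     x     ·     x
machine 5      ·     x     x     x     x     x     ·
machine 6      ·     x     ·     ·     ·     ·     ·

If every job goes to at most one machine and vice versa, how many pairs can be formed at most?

6

For example, pair machine 1–job F, machine 2–job G, machine 3–job A, machine 4–job E, machine 5–job D, machine 6–job B.
This saturates every machine, so 6 is the maximum.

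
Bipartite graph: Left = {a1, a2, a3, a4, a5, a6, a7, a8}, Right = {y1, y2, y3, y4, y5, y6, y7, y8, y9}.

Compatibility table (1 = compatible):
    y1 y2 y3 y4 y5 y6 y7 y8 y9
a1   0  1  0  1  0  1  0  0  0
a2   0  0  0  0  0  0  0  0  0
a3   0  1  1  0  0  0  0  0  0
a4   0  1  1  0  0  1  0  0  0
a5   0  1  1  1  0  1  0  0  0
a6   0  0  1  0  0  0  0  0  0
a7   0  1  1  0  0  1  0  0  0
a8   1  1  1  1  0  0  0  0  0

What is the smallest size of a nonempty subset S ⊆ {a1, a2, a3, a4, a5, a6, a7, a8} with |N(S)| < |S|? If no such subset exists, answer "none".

1

Take S = {a2}. Its neighbourhood is {}, so |N(S)| = 0 < |S| = 1.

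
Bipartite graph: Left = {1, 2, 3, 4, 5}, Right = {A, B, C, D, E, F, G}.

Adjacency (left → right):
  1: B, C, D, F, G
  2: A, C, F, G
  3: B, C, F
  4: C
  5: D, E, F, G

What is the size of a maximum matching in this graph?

One maximum matching: 1→G, 2→F, 3→B, 4→C, 5→E.
This saturates every left vertex, so 5 is the maximum.

5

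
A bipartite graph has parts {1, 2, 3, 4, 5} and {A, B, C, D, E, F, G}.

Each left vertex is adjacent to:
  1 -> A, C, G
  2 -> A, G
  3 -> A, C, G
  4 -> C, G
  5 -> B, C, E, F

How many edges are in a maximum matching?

For example, pair 1→G, 2→A, 3→C, 5→B.
The set {1, 2, 3, 4} has only 3 neighbours ({A, C, G}), so by Hall's theorem at most 4 of the 5 left vertices can be matched.

4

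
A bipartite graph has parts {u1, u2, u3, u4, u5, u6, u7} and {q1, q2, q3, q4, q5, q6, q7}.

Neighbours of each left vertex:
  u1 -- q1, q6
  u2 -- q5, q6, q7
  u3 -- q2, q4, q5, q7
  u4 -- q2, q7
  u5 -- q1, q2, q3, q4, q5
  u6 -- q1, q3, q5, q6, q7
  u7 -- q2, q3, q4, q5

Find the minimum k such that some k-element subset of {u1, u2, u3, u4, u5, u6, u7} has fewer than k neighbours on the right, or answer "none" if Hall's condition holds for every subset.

none

A matching saturating every left vertex exists, for instance u1→q1, u2→q6, u3→q5, u4→q7, u5→q4, u6→q3, u7→q2.
By Hall's marriage theorem, this means |N(S)| ≥ |S| for every subset S, so no violating subset exists.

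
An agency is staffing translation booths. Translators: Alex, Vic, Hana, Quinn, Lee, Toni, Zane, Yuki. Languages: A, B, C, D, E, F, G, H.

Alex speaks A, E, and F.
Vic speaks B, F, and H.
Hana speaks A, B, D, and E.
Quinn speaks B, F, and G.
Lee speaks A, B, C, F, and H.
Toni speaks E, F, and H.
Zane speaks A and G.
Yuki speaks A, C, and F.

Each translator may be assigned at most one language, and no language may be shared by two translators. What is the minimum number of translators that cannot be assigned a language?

A valid assignment of size 8: Alex-A, Vic-H, Hana-D, Quinn-B, Lee-C, Toni-E, Zane-G, Yuki-F.
This saturates every translator, so 8 is the maximum.
That matches 8 of the 8, leaving 0 unmatched; no matching can do better.

0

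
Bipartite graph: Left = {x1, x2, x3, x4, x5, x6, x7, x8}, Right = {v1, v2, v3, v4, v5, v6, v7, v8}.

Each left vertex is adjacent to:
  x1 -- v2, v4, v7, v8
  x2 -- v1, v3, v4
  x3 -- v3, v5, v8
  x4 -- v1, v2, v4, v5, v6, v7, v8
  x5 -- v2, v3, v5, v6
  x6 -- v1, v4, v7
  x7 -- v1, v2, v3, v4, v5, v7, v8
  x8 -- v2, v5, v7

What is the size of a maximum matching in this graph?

For example, pair x1–v7, x2–v4, x3–v5, x4–v8, x5–v6, x6–v1, x7–v3, x8–v2.
All 8 left vertices are matched, so no larger matching exists.

8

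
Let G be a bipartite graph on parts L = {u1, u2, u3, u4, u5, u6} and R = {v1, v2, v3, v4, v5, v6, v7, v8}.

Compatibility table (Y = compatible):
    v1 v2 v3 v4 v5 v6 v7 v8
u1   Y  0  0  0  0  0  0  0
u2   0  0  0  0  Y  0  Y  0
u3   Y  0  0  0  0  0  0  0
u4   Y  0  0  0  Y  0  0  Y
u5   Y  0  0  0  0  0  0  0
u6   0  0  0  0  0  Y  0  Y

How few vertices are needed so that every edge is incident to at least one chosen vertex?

A maximum matching has 4 edges (e.g. u1–v1, u2–v7, u4–v8, u6–v6).
By König's theorem the minimum vertex cover has the same size. One such cover is {u2, u4, u6, v1}.

4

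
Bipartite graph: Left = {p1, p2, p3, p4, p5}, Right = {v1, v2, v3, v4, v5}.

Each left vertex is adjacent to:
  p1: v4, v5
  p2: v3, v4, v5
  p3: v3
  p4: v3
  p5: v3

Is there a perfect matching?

No

The set {p3, p4, p5} has only 1 neighbour ({v3}), so by Hall's theorem at most 3 of the 5 left vertices can be matched.
Hence no matching covers every left vertex.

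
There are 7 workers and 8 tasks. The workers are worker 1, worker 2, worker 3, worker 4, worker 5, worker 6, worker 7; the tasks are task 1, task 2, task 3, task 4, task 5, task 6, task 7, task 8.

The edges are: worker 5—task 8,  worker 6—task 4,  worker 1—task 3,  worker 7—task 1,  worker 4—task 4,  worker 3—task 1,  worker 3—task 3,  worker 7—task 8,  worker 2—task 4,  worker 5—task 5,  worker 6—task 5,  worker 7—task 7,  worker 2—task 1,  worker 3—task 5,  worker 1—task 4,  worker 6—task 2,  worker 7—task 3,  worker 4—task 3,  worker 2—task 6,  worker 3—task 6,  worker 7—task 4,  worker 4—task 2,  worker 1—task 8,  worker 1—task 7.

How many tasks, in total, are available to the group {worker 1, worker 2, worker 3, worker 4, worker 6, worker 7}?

The union of neighbours of {worker 1, worker 2, worker 3, worker 4, worker 6, worker 7} is {task 1, task 2, task 3, task 4, task 5, task 6, task 7, task 8}, which has 8 elements.
Since |N(S)| = 8 ≥ |S| = 6, Hall's condition holds for this subset.

8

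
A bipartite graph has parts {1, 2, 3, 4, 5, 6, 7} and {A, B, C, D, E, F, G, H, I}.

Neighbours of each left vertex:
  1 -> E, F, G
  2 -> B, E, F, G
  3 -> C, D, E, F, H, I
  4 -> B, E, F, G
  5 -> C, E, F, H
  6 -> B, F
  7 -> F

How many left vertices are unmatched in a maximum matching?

For example, pair 1→F, 2→E, 3→H, 4→G, 5→C, 6→B.
The set {1, 2, 4, 6, 7} has only 4 neighbours ({B, E, F, G}), so by Hall's theorem at most 6 of the 7 left vertices can be matched.
That matches 6 of the 7, leaving 1 unmatched; no matching can do better.

1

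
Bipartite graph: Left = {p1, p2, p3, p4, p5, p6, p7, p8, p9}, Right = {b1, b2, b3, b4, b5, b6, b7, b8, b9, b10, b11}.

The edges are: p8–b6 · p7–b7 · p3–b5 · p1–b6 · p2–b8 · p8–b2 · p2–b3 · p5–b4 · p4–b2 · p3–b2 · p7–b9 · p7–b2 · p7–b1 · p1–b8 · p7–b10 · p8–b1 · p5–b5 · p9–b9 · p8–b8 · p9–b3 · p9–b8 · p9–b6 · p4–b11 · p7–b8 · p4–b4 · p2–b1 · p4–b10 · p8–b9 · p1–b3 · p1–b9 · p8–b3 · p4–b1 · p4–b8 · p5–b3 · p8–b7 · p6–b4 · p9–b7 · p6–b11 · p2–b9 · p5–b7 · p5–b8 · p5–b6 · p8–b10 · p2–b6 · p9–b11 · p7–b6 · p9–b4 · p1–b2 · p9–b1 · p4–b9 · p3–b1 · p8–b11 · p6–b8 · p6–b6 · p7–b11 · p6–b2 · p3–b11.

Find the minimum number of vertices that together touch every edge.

9

The 9 edges p1–b8, p2–b3, p3–b2, p4–b4, p5–b5, p6–b6, p7–b11, p8–b1, p9–b7 form a matching, so any vertex cover needs at least 9 vertices (one per matched edge).
Conversely {p1, p2, p3, p4, p5, p6, p7, p8, p9} meets every edge and has exactly 9 vertices, so 9 is optimal.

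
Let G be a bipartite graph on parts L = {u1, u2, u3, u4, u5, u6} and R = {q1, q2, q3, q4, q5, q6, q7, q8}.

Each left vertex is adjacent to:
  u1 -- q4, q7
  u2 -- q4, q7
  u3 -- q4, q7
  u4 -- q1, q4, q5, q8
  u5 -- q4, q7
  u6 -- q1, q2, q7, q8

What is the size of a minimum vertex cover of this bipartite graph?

The 4 edges u1–q4, u2–q7, u4–q5, u6–q8 form a matching, so any vertex cover needs at least 4 vertices (one per matched edge).
Conversely {u4, u6, q4, q7} meets every edge and has exactly 4 vertices, so 4 is optimal.

4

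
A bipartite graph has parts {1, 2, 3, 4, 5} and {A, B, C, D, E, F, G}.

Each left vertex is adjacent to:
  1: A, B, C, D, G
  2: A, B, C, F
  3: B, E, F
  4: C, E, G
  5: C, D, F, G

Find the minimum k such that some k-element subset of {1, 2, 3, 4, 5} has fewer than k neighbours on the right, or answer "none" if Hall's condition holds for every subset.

none

A matching saturating every left vertex exists, for instance 1→G, 2→B, 3→E, 4→C, 5→F.
By Hall's marriage theorem, this means |N(S)| ≥ |S| for every subset S, so no violating subset exists.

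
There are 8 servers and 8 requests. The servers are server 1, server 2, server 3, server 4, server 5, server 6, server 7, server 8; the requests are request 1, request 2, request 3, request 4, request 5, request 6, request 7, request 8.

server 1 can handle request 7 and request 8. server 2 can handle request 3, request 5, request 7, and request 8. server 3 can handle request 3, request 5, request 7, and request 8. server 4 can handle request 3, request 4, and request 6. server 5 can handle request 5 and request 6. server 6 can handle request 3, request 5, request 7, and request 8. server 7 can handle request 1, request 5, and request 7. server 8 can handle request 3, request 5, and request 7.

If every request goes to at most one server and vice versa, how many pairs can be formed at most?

7

A valid assignment of size 7: server 1-request 8, server 2-request 3, server 3-request 5, server 4-request 4, server 5-request 6, server 6-request 7, server 7-request 1.
The set {server 1, server 2, server 3, server 6, server 8} has only 4 neighbours ({request 3, request 5, request 7, request 8}), so by Hall's theorem at most 7 of the 8 servers can be matched.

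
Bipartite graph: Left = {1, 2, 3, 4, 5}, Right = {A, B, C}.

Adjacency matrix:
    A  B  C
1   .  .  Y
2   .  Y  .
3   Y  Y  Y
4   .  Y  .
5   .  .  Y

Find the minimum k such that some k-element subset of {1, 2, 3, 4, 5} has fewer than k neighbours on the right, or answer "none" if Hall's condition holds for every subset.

Take S = {1, 5}. Its neighbourhood is {C}, so |N(S)| = 1 < |S| = 2.
No single vertex violates Hall's condition since each has at least one neighbour, so 2 is the minimum.

2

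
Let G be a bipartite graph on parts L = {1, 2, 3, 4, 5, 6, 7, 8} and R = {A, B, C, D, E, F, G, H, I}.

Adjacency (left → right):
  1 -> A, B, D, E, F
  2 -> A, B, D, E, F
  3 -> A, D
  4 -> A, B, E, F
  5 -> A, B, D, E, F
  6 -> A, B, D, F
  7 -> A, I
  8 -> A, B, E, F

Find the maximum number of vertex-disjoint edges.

6

For example, pair 1-B, 2-E, 3-D, 4-F, 5-A, 7-I.
The set {1, 2, 3, 4, 5, 6, 8} has only 5 neighbours ({A, B, D, E, F}), so by Hall's theorem at most 6 of the 8 left vertices can be matched.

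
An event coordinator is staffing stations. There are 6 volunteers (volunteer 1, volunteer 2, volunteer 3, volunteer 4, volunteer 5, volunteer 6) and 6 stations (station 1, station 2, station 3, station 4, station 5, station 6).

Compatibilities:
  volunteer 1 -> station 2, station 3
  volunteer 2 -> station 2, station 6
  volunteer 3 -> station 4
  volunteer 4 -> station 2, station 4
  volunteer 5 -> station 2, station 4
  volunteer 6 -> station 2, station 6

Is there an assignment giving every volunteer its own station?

The set {volunteer 2, volunteer 3, volunteer 4, volunteer 5, volunteer 6} has only 3 neighbours ({station 2, station 4, station 6}), so by Hall's theorem at most 4 of the 6 volunteers can be matched.
Hence no matching covers every volunteer.

No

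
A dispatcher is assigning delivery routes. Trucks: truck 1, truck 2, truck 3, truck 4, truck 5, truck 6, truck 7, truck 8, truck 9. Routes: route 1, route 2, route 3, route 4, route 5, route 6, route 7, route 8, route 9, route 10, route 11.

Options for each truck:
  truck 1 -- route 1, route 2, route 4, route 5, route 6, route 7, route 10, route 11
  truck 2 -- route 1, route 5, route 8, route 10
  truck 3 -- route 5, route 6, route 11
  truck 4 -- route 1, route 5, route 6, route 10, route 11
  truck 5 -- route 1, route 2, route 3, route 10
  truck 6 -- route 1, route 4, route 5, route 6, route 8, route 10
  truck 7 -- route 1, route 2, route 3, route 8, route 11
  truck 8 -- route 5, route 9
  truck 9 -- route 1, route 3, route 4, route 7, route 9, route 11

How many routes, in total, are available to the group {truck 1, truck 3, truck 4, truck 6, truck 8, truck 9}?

The union of neighbours of {truck 1, truck 3, truck 4, truck 6, truck 8, truck 9} is {route 1, route 2, route 3, route 4, route 5, route 6, route 7, route 8, route 9, route 10, route 11}, which has 11 elements.
Since |N(S)| = 11 ≥ |S| = 6, Hall's condition holds for this subset.

11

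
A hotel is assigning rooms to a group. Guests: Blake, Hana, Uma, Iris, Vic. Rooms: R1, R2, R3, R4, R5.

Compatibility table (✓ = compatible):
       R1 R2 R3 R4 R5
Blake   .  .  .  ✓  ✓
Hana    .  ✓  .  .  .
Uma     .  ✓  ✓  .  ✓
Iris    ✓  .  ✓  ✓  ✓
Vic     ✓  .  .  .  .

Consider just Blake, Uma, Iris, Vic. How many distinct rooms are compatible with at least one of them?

The union of neighbours of {Blake, Uma, Iris, Vic} is {R1, R2, R3, R4, R5}, which has 5 elements.
Since |N(S)| = 5 ≥ |S| = 4, Hall's condition holds for this subset.

5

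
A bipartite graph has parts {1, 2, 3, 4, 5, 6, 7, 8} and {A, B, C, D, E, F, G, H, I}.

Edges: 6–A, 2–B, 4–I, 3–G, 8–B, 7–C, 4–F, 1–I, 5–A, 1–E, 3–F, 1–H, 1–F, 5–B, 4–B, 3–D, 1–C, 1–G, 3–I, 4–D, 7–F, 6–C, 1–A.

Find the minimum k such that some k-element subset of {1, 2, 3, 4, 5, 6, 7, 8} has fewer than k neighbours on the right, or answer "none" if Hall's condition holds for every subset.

Take S = {2, 8}. Its neighbourhood is {B}, so |N(S)| = 1 < |S| = 2.
No single vertex violates Hall's condition since each has at least one neighbour, so 2 is the minimum.

2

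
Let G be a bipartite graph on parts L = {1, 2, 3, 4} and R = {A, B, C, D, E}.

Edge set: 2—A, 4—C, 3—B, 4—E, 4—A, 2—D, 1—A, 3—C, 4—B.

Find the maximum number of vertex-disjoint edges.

4

One maximum matching: 1→A, 2→D, 3→C, 4→B.
This saturates every left vertex, so 4 is the maximum.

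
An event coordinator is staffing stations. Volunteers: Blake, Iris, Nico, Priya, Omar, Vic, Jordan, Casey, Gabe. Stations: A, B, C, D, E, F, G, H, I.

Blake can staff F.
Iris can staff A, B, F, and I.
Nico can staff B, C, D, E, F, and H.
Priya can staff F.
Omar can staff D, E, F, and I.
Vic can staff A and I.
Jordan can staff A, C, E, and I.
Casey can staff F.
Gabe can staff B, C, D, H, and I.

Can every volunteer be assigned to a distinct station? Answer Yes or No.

No

The set {Blake, Priya, Casey} has only 1 neighbour ({F}), so by Hall's theorem at most 7 of the 9 volunteers can be matched.
Hence no matching covers every volunteer.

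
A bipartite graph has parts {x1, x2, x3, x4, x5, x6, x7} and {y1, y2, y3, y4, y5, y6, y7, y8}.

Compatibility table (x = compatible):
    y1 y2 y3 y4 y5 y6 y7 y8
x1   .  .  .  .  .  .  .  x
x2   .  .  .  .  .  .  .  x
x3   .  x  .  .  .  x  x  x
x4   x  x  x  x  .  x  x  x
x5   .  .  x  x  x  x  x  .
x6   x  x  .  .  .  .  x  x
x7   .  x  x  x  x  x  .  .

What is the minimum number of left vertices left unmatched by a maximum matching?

For example, pair x1–y8, x3–y2, x4–y4, x5–y7, x6–y1, x7–y6.
The set {x1, x2} has only 1 neighbour ({y8}), so by Hall's theorem at most 6 of the 7 left vertices can be matched.
That matches 6 of the 7, leaving 1 unmatched; no matching can do better.

1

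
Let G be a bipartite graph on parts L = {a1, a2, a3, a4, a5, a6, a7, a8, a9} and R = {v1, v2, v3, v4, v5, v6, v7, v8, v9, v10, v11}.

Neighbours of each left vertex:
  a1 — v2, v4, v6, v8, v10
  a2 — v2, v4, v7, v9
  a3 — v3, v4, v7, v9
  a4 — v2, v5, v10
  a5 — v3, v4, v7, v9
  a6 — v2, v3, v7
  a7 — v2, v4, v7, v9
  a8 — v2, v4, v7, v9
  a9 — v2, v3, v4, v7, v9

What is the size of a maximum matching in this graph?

7

A valid assignment of size 7: a1–v6, a2–v4, a3–v3, a4–v10, a5–v9, a6–v7, a7–v2.
The set {a2, a3, a5, a6, a7, a8, a9} has only 5 neighbours ({v2, v3, v4, v7, v9}), so by Hall's theorem at most 7 of the 9 left vertices can be matched.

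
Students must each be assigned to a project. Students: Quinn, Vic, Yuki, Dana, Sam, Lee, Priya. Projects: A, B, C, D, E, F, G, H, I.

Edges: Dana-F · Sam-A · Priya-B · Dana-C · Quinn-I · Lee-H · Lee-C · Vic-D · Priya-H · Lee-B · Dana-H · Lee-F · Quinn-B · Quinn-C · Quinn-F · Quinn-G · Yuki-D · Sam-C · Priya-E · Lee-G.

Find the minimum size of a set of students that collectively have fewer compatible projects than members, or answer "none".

Take S = {Vic, Yuki}. Its neighbourhood is {D}, so |N(S)| = 1 < |S| = 2.
No single vertex violates Hall's condition since each has at least one neighbour, so 2 is the minimum.

2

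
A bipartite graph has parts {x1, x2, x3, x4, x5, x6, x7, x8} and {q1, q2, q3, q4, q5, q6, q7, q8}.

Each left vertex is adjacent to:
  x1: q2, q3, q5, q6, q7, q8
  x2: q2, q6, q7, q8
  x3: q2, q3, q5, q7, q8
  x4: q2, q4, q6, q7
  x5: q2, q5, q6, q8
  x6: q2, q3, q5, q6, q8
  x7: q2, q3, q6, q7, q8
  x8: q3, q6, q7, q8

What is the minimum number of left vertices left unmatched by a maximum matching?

For example, pair x1–q3, x2–q2, x3–q7, x4–q4, x5–q5, x6–q8, x7–q6.
The set {x1, x2, x3, x5, x6, x7, x8} has only 6 neighbours ({q2, q3, q5, q6, q7, q8}), so by Hall's theorem at most 7 of the 8 left vertices can be matched.
That matches 7 of the 8, leaving 1 unmatched; no matching can do better.

1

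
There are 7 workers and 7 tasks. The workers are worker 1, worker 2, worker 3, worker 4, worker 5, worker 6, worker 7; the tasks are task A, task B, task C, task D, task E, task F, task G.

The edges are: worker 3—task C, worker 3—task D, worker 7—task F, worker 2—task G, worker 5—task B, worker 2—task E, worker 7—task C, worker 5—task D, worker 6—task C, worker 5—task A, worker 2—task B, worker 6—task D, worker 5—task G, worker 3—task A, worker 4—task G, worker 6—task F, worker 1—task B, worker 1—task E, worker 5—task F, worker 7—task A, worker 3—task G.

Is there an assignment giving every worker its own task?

For example, pair worker 1→task B, worker 2→task E, worker 3→task D, worker 4→task G, worker 5→task A, worker 6→task C, worker 7→task F.
Every worker is matched, so this is a perfect matching.

Yes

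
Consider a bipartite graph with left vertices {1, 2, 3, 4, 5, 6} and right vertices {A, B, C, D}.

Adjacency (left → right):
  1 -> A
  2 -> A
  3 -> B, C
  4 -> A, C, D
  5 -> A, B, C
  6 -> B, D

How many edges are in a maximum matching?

4

For example, pair 1-A, 3-C, 4-D, 5-B.
The set {1, 2, 3, 4, 5, 6} has only 4 neighbours ({A, B, C, D}), so by Hall's theorem at most 4 of the 6 left vertices can be matched.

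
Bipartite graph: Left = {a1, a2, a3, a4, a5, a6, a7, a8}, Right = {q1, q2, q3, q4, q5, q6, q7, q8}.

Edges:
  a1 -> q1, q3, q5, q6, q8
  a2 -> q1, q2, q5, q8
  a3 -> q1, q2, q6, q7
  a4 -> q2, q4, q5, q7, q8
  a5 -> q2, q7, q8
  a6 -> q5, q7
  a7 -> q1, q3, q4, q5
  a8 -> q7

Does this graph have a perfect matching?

Yes

One maximum matching: a1–q1, a2–q2, a3–q6, a4–q4, a5–q8, a6–q5, a7–q3, a8–q7.
All 8 left vertices are covered.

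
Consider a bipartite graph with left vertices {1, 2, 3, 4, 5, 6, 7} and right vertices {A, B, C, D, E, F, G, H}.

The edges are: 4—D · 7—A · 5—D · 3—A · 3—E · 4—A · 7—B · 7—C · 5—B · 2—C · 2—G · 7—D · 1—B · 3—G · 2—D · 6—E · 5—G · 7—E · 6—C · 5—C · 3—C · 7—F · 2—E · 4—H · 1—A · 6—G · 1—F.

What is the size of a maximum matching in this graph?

7

For example, pair 1→F, 2→D, 3→C, 4→H, 5→B, 6→E, 7→A.
All 7 left vertices are matched, so no larger matching exists.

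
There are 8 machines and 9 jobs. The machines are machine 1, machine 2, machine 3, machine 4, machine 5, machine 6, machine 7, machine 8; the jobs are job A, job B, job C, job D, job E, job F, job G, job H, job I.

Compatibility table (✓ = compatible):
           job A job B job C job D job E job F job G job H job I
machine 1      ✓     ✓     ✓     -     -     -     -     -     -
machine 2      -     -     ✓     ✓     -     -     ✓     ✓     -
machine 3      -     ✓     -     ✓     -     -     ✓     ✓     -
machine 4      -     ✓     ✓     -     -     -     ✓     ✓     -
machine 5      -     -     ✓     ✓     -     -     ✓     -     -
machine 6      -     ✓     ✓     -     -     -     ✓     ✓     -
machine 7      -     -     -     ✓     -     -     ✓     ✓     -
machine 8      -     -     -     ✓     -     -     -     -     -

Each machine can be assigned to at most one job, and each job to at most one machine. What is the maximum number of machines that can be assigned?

6

For example, pair machine 1→job A, machine 2→job H, machine 3→job B, machine 4→job C, machine 5→job D, machine 6→job G.
The set {machine 2, machine 3, machine 4, machine 5, machine 6, machine 7, machine 8} has only 5 neighbours ({job B, job C, job D, job G, job H}), so by Hall's theorem at most 6 of the 8 machines can be matched.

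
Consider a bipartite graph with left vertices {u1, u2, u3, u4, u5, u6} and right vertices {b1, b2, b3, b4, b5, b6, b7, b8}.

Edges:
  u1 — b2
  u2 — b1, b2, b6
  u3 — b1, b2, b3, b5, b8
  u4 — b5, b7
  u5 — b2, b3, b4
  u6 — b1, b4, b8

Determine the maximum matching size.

6

One maximum matching: u1–b2, u2–b6, u3–b1, u4–b5, u5–b3, u6–b8.
All 6 left vertices are matched, so no larger matching exists.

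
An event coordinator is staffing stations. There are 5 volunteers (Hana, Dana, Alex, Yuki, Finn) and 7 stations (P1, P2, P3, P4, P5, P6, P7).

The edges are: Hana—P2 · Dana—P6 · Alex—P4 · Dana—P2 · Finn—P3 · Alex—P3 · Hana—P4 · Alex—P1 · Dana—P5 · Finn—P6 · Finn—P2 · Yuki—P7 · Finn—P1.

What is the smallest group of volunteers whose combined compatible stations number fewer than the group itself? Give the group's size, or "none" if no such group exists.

A matching saturating every volunteer exists, for instance Hana→P2, Dana→P5, Alex→P4, Yuki→P7, Finn→P1.
By Hall's marriage theorem, this means |N(S)| ≥ |S| for every subset S, so no violating subset exists.

none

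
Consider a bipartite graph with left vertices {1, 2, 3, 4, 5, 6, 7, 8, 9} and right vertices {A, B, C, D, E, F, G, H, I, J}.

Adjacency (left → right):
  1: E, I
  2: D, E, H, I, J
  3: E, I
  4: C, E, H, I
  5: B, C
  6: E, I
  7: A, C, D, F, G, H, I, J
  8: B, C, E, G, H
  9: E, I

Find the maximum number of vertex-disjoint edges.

A valid assignment of size 7: 1-I, 2-H, 3-E, 4-C, 5-B, 7-J, 8-G.
The set {1, 3, 6, 9} has only 2 neighbours ({E, I}), so by Hall's theorem at most 7 of the 9 left vertices can be matched.

7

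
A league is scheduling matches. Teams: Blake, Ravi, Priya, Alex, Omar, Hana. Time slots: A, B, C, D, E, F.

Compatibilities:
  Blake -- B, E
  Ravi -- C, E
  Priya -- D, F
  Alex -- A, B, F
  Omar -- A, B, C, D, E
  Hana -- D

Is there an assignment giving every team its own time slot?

A valid assignment of size 6: Blake–E, Ravi–C, Priya–F, Alex–B, Omar–A, Hana–D.
All 6 teams are covered.

Yes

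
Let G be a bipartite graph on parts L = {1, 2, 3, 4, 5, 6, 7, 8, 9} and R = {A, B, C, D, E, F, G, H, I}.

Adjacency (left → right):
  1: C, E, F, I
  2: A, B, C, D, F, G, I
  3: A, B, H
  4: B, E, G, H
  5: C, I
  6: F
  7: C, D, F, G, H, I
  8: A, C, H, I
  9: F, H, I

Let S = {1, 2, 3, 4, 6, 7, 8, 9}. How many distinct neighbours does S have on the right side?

The union of neighbours of {1, 2, 3, 4, 6, 7, 8, 9} is {A, B, C, D, E, F, G, H, I}, which has 9 elements.
Since |N(S)| = 9 ≥ |S| = 8, Hall's condition holds for this subset.

9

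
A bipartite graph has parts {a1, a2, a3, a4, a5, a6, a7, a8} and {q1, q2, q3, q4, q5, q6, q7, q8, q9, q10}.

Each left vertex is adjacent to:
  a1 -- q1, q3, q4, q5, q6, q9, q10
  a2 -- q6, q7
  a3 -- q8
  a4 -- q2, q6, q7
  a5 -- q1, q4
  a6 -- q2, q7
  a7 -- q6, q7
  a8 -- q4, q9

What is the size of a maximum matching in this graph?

For example, pair a1-q4, a2-q6, a3-q8, a4-q7, a5-q1, a6-q2, a8-q9.
The set {a2, a4, a6, a7} has only 3 neighbours ({q2, q6, q7}), so by Hall's theorem at most 7 of the 8 left vertices can be matched.

7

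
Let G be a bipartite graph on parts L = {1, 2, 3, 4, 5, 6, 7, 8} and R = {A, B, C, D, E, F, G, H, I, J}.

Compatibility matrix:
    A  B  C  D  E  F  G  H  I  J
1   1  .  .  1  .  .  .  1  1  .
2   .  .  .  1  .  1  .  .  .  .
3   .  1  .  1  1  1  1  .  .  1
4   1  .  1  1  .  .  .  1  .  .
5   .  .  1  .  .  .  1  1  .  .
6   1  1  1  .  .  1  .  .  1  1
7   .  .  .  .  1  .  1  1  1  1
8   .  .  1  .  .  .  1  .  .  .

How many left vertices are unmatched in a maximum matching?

0

One maximum matching: 1-I, 2-F, 3-J, 4-D, 5-G, 6-A, 7-E, 8-C.
This saturates every left vertex, so 8 is the maximum.
That matches 8 of the 8, leaving 0 unmatched; no matching can do better.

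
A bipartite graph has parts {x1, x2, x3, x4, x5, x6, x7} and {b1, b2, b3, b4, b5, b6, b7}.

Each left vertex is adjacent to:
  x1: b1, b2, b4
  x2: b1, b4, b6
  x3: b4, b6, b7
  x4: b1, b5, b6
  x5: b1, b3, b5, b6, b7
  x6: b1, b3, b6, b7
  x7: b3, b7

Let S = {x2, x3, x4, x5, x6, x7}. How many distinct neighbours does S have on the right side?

6

The union of neighbours of {x2, x3, x4, x5, x6, x7} is {b1, b3, b4, b5, b6, b7}, which has 6 elements.
Since |N(S)| = 6 ≥ |S| = 6, Hall's condition holds for this subset.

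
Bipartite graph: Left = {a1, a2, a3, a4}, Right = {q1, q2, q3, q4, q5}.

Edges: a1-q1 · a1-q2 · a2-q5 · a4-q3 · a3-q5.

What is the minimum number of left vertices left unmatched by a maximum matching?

A valid assignment of size 3: a1–q2, a2–q5, a4–q3.
The set {a2, a3} has only 1 neighbour ({q5}), so by Hall's theorem at most 3 of the 4 left vertices can be matched.
That matches 3 of the 4, leaving 1 unmatched; no matching can do better.

1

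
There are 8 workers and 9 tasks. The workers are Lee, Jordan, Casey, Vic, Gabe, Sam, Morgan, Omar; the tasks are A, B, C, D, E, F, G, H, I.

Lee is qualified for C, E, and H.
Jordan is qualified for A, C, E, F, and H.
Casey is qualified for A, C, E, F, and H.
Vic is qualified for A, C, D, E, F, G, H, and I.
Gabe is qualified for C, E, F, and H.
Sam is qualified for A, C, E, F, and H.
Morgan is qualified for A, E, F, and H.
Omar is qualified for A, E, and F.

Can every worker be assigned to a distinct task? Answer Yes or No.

The set {Lee, Jordan, Casey, Gabe, Sam, Morgan, Omar} has only 5 neighbours ({A, C, E, F, H}), so by Hall's theorem at most 6 of the 8 workers can be matched.
Hence no matching covers every worker.

No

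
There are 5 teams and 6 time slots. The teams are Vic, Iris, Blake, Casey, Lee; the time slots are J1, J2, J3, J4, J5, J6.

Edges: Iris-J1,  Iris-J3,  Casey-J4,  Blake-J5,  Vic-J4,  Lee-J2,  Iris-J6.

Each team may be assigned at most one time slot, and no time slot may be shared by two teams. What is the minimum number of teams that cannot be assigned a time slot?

A valid assignment of size 4: Vic→J4, Iris→J3, Blake→J5, Lee→J2.
The set {Vic, Casey} has only 1 neighbour ({J4}), so by Hall's theorem at most 4 of the 5 teams can be matched.
That matches 4 of the 5, leaving 1 unmatched; no matching can do better.

1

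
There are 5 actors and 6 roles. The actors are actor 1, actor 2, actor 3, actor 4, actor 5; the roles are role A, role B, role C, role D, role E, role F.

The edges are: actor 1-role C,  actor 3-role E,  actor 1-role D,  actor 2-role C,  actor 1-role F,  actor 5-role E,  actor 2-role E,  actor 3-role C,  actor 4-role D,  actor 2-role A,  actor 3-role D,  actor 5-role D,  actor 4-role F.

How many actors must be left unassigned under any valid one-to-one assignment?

One maximum matching: actor 1-role C, actor 2-role A, actor 3-role E, actor 4-role F, actor 5-role D.
This saturates every actor, so 5 is the maximum.
That matches 5 of the 5, leaving 0 unmatched; no matching can do better.

0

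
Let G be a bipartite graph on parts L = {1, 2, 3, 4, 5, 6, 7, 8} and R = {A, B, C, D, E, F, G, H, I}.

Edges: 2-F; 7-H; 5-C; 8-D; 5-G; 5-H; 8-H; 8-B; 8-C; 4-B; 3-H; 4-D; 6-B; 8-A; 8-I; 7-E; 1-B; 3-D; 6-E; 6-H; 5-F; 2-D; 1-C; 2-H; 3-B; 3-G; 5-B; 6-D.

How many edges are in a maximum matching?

One maximum matching: 1→C, 2→F, 3→G, 4→D, 5→H, 6→B, 7→E, 8→A.
This saturates every left vertex, so 8 is the maximum.

8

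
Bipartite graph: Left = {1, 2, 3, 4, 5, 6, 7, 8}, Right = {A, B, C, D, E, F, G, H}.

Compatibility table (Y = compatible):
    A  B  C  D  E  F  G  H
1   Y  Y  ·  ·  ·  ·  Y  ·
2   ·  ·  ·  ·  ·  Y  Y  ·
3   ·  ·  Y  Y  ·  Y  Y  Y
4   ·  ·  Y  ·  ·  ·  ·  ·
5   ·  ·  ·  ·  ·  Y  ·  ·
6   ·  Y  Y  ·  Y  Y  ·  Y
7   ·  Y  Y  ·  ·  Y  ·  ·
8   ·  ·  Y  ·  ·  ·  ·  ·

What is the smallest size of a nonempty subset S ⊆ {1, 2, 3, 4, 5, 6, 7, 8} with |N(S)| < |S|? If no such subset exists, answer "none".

Take S = {4, 8}. Its neighbourhood is {C}, so |N(S)| = 1 < |S| = 2.
No single vertex violates Hall's condition since each has at least one neighbour, so 2 is the minimum.

2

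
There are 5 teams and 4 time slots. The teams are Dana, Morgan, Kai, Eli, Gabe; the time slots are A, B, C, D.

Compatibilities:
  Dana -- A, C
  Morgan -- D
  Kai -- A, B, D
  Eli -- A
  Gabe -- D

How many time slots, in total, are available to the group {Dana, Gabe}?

3

The union of neighbours of {Dana, Gabe} is {A, C, D}, which has 3 elements.
Since |N(S)| = 3 ≥ |S| = 2, Hall's condition holds for this subset.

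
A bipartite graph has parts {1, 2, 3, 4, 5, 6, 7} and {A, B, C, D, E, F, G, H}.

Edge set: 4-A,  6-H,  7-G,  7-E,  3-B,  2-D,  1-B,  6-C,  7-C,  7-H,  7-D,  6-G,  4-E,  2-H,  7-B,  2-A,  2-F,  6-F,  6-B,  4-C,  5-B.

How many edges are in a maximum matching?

For example, pair 1-B, 2-F, 4-E, 6-H, 7-G.
The set {1, 3, 5} has only 1 neighbour ({B}), so by Hall's theorem at most 5 of the 7 left vertices can be matched.

5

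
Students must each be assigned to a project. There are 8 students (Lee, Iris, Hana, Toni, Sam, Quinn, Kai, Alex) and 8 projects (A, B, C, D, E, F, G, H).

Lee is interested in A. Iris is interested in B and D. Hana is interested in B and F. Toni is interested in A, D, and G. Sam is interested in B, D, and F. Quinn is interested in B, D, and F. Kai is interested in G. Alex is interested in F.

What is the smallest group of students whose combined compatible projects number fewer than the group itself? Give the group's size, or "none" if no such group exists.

Take S = {Iris, Hana, Sam, Quinn}. Its neighbourhood is {B, D, F}, so |N(S)| = 3 < |S| = 4.
Every subset of size less than 4 has at least as many neighbours as members, so 4 is the minimum.

4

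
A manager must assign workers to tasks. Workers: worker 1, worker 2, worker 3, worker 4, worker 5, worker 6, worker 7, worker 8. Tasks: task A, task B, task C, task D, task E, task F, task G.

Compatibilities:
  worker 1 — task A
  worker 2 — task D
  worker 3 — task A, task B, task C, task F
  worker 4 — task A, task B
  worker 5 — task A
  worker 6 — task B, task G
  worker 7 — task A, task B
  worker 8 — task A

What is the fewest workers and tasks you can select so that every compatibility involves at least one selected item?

5

The 5 edges worker 1–task A, worker 2–task D, worker 3–task F, worker 4–task B, worker 6–task G form a matching, so any vertex cover needs at least 5 vertices (one per matched edge).
Conversely {worker 2, worker 3, worker 6, task A, task B} meets every edge and has exactly 5 vertices, so 5 is optimal.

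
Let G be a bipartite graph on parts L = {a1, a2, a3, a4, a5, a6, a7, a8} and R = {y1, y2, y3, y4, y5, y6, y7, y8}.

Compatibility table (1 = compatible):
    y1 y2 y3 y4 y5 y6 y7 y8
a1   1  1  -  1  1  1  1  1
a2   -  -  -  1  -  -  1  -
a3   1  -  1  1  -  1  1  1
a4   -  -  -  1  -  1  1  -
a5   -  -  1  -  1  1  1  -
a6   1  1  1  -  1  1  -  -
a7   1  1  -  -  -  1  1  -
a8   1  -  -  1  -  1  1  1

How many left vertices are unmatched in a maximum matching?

For example, pair a1–y8, a2–y4, a3–y3, a4–y6, a5–y5, a6–y2, a7–y1, a8–y7.
All 8 left vertices are matched, so no larger matching exists.
That matches 8 of the 8, leaving 0 unmatched; no matching can do better.

0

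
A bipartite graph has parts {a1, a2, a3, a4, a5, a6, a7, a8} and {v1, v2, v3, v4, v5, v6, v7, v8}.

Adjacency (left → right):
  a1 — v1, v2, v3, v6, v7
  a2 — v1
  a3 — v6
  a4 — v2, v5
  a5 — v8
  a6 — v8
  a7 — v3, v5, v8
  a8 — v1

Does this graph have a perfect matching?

No

The set {a2, a5, a6, a8} has only 2 neighbours ({v1, v8}), so by Hall's theorem at most 6 of the 8 left vertices can be matched.
Hence no matching covers every left vertex.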